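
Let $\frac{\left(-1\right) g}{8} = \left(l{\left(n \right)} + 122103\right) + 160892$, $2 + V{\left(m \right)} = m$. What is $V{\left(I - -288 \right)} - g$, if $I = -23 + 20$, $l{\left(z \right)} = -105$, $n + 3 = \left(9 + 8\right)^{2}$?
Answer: $2263403$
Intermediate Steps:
$n = 286$ ($n = -3 + \left(9 + 8\right)^{2} = -3 + 17^{2} = -3 + 289 = 286$)
$I = -3$
$V{\left(m \right)} = -2 + m$
$g = -2263120$ ($g = - 8 \left(\left(-105 + 122103\right) + 160892\right) = - 8 \left(121998 + 160892\right) = \left(-8\right) 282890 = -2263120$)
$V{\left(I - -288 \right)} - g = \left(-2 - -285\right) - -2263120 = \left(-2 + \left(-3 + 288\right)\right) + 2263120 = \left(-2 + 285\right) + 2263120 = 283 + 2263120 = 2263403$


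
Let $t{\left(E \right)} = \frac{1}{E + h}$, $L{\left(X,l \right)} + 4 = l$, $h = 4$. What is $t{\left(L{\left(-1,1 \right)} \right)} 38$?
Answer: $38$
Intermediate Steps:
$L{\left(X,l \right)} = -4 + l$
$t{\left(E \right)} = \frac{1}{4 + E}$ ($t{\left(E \right)} = \frac{1}{E + 4} = \frac{1}{4 + E}$)
$t{\left(L{\left(-1,1 \right)} \right)} 38 = \frac{1}{4 + \left(-4 + 1\right)} 38 = \frac{1}{4 - 3} \cdot 38 = 1^{-1} \cdot 38 = 1 \cdot 38 = 38$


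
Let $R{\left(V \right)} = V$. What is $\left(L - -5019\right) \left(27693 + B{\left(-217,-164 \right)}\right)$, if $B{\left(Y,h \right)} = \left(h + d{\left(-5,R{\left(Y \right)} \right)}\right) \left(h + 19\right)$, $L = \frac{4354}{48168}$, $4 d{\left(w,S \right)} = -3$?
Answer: $\frac{24940760923771}{96336} \approx 2.5889 \cdot 10^{8}$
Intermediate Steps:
$d{\left(w,S \right)} = - \frac{3}{4}$ ($d{\left(w,S \right)} = \frac{1}{4} \left(-3\right) = - \frac{3}{4}$)
$L = \frac{2177}{24084}$ ($L = 4354 \cdot \frac{1}{48168} = \frac{2177}{24084} \approx 0.090392$)
$B{\left(Y,h \right)} = \left(19 + h\right) \left(- \frac{3}{4} + h\right)$ ($B{\left(Y,h \right)} = \left(h - \frac{3}{4}\right) \left(h + 19\right) = \left(- \frac{3}{4} + h\right) \left(19 + h\right) = \left(19 + h\right) \left(- \frac{3}{4} + h\right)$)
$\left(L - -5019\right) \left(27693 + B{\left(-217,-164 \right)}\right) = \left(\frac{2177}{24084} - -5019\right) \left(27693 + \left(- \frac{57}{4} + \left(-164\right)^{2} + \frac{73}{4} \left(-164\right)\right)\right) = \left(\frac{2177}{24084} + \left(-7511 + 12530\right)\right) \left(27693 - - \frac{95555}{4}\right) = \left(\frac{2177}{24084} + 5019\right) \left(27693 + \frac{95555}{4}\right) = \frac{120879773}{24084} \cdot \frac{206327}{4} = \frac{24940760923771}{96336}$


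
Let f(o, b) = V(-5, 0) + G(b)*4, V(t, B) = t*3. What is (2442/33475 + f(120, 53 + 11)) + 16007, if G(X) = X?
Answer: 543904242/33475 ≈ 16248.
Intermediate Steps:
V(t, B) = 3*t
f(o, b) = -15 + 4*b (f(o, b) = 3*(-5) + b*4 = -15 + 4*b)
(2442/33475 + f(120, 53 + 11)) + 16007 = (2442/33475 + (-15 + 4*(53 + 11))) + 16007 = (2442*(1/33475) + (-15 + 4*64)) + 16007 = (2442/33475 + (-15 + 256)) + 16007 = (2442/33475 + 241) + 16007 = 8069917/33475 + 16007 = 543904242/33475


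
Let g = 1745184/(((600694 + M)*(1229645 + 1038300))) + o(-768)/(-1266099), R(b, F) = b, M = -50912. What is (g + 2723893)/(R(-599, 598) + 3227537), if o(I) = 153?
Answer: 358343472943067195294723/424521877306730460300615 ≈ 0.84411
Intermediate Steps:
g = -31427058499209/263111269758966835 (g = 1745184/(((600694 - 50912)*(1229645 + 1038300))) + 153/(-1266099) = 1745184/((549782*2267945)) + 153*(-1/1266099) = 1745184/1246875337990 - 51/422033 = 1745184*(1/1246875337990) - 51/422033 = 872592/623437668995 - 51/422033 = -31427058499209/263111269758966835 ≈ -0.00011944)
(g + 2723893)/(R(-599, 598) + 3227537) = (-31427058499209/263111269758966835 + 2723893)/(-599 + 3227537) = (716686945886134390589446/263111269758966835)/3226938 = (716686945886134390589446/263111269758966835)*(1/3226938) = 358343472943067195294723/424521877306730460300615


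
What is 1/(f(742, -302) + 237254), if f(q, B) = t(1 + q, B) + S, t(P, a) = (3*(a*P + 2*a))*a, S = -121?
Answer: 1/204078073 ≈ 4.9001e-9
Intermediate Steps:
t(P, a) = a*(6*a + 3*P*a) (t(P, a) = (3*(P*a + 2*a))*a = (3*(2*a + P*a))*a = (6*a + 3*P*a)*a = a*(6*a + 3*P*a))
f(q, B) = -121 + 3*B²*(3 + q) (f(q, B) = 3*B²*(2 + (1 + q)) - 121 = 3*B²*(3 + q) - 121 = -121 + 3*B²*(3 + q))
1/(f(742, -302) + 237254) = 1/((-121 + 3*(-302)²*(3 + 742)) + 237254) = 1/((-121 + 3*91204*745) + 237254) = 1/((-121 + 203840940) + 237254) = 1/(203840819 + 237254) = 1/204078073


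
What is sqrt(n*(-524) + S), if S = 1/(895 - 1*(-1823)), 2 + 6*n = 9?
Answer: I*sqrt(501804106)/906 ≈ 24.725*I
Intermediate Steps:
n = 7/6 (n = -1/3 + (1/6)*9 = -1/3 + 3/2 = 7/6 ≈ 1.1667)
S = 1/2718 (S = 1/(895 + 1823) = 1/2718 ≈ 0.00036792)
sqrt(n*(-524) + S) = sqrt((7/6)*(-524) + 1/2718) = sqrt(-1834/3 + 1/2718) = sqrt(-1661603/2718) = I*sqrt(501804106)/906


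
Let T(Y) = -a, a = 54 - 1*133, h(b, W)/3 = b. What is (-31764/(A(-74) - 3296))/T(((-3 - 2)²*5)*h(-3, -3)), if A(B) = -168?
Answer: 7941/68414 ≈ 0.11607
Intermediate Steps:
h(b, W) = 3*b
a = -79 (a = 54 - 133 = -79)
T(Y) = 79 (T(Y) = -1*(-79) = 79)
(-31764/(A(-74) - 3296))/T(((-3 - 2)²*5)*h(-3, -3)) = -31764/(-168 - 3296)/79 = -31764/(-3464)*(1/79) = -31764*(-1/3464)*(1/79) = (7941/866)*(1/79) = 7941/68414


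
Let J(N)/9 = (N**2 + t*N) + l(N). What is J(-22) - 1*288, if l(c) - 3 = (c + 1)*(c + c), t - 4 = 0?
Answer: 11619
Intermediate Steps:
t = 4 (t = 4 + 0 = 4)
l(c) = 3 + 2*c*(1 + c) (l(c) = 3 + (c + 1)*(c + c) = 3 + (1 + c)*(2*c) = 3 + 2*c*(1 + c))
J(N) = 27 + 27*N**2 + 54*N (J(N) = 9*((N**2 + 4*N) + (3 + 2*N + 2*N**2)) = 9*(3 + 3*N**2 + 6*N) = 27 + 27*N**2 + 54*N)
J(-22) - 1*288 = (27 + 27*(-22)**2 + 54*(-22)) - 1*288 = (27 + 27*484 - 1188) - 288 = (27 + 13068 - 1188) - 288 = 11907 - 288 = 11619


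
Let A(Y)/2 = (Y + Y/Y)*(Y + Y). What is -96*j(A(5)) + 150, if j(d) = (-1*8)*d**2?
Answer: 11059350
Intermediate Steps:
A(Y) = 4*Y*(1 + Y) (A(Y) = 2*((Y + Y/Y)*(Y + Y)) = 2*((Y + 1)*(2*Y)) = 2*((1 + Y)*(2*Y)) = 2*(2*Y*(1 + Y)) = 4*Y*(1 + Y))
j(d) = -8*d**2
-96*j(A(5)) + 150 = -(-768)*(4*5*(1 + 5))**2 + 150 = -(-768)*(4*5*6)**2 + 150 = -(-768)*120**2 + 150 = -(-768)*14400 + 150 = -96*(-115200) + 150 = 11059200 + 150 = 11059350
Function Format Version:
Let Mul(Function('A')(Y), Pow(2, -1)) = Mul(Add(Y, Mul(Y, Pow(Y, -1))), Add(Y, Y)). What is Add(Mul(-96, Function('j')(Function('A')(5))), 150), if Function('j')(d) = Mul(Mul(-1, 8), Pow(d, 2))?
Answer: 11059350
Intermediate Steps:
Function('A')(Y) = Mul(4, Y, Add(1, Y)) (Function('A')(Y) = Mul(2, Mul(Add(Y, Mul(Y, Pow(Y, -1))), Add(Y, Y))) = Mul(2, Mul(Add(Y, 1), Mul(2, Y))) = Mul(2, Mul(Add(1, Y), Mul(2, Y))) = Mul(2, Mul(2, Y, Add(1, Y))) = Mul(4, Y, Add(1, Y)))
Function('j')(d) = Mul(-8, Pow(d, 2))
Add(Mul(-96, Function('j')(Function('A')(5))), 150) = Add(Mul(-96, Mul(-8, Pow(Mul(4, 5, Add(1, 5)), 2))), 150) = Add(Mul(-96, Mul(-8, Pow(Mul(4, 5, 6), 2))), 150) = Add(Mul(-96, Mul(-8, Pow(120, 2))), 150) = Add(Mul(-96, Mul(-8, 14400)), 150) = Add(Mul(-96, -115200), 150) = Add(11059200, 150) = 11059350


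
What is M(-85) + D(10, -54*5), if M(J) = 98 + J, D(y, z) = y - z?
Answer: 293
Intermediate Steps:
M(-85) + D(10, -54*5) = (98 - 85) + (10 - (-54)*5) = 13 + (10 - 1*(-270)) = 13 + (10 + 270) = 13 + 280 = 293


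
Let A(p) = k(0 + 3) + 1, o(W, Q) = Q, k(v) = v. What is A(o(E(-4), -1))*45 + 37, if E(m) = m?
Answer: 217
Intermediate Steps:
A(p) = 4 (A(p) = (0 + 3) + 1 = 3 + 1 = 4)
A(o(E(-4), -1))*45 + 37 = 4*45 + 37 = 180 + 37 = 217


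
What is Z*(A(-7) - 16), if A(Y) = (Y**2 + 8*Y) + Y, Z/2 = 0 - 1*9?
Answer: 540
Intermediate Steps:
Z = -18 (Z = 2*(0 - 1*9) = 2*(0 - 9) = 2*(-9) = -18)
A(Y) = Y**2 + 9*Y
Z*(A(-7) - 16) = -18*(-7*(9 - 7) - 16) = -18*(-7*2 - 16) = -18*(-14 - 16) = -18*(-30) = 540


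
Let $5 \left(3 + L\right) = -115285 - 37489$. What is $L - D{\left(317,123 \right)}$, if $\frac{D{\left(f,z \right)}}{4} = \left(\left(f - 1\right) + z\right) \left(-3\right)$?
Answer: $- \frac{126449}{5} \approx -25290.0$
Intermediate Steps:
$D{\left(f,z \right)} = 12 - 12 f - 12 z$ ($D{\left(f,z \right)} = 4 \left(\left(f - 1\right) + z\right) \left(-3\right) = 4 \left(\left(-1 + f\right) + z\right) \left(-3\right) = 4 \left(-1 + f + z\right) \left(-3\right) = 4 \left(3 - 3 f - 3 z\right) = 12 - 12 f - 12 z$)
$L = - \frac{152789}{5}$ ($L = -3 + \frac{-115285 - 37489}{5} = -3 + \frac{1}{5} \left(-152774\right) = -3 - \frac{152774}{5} = - \frac{152789}{5} \approx -30558.0$)
$L - D{\left(317,123 \right)} = - \frac{152789}{5} - \left(12 - 3804 - 1476\right) = - \frac{152789}{5} - -5268 = - \frac{152789}{5} + 5268 = - \frac{126449}{5}$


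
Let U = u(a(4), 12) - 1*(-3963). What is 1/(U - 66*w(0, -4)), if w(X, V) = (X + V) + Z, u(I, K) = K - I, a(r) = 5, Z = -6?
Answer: 1/4630 ≈ 0.00021598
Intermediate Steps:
w(X, V) = -6 + V + X (w(X, V) = (X + V) - 6 = (V + X) - 6 = -6 + V + X)
U = 3970 (U = (12 - 1*5) - 1*(-3963) = (12 - 5) + 3963 = 7 + 3963 = 3970)
1/(U - 66*w(0, -4)) = 1/(3970 - 66*(-6 - 4 + 0)) = 1/(3970 - 66*(-10)) = 1/(3970 + 660) = 1/4630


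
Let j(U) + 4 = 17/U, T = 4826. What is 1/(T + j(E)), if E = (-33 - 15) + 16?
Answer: 32/154287 ≈ 0.00020741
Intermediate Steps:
E = -32 (E = -48 + 16 = -32)
j(U) = -4 + 17/U
1/(T + j(E)) = 1/(4826 + (-4 + 17/(-32))) = 1/(4826 + (-4 + 17*(-1/32))) = 1/(4826 + (-4 - 17/32)) = 1/(4826 - 145/32) = 1/(154287/32) = 32/154287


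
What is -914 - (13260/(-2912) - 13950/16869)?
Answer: -286113367/314888 ≈ -908.62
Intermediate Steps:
-914 - (13260/(-2912) - 13950/16869) = -914 - (13260*(-1/2912) - 13950*1/16869) = -914 - (-255/56 - 4650/5623) = -914 - 1*(-1694265/314888) = -914 + 1694265/314888 = -286113367/314888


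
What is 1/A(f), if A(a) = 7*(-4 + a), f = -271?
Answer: -1/1925 ≈ -0.00051948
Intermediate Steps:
A(a) = -28 + 7*a
1/A(f) = 1/(-28 + 7*(-271)) = 1/(-28 - 1897) = 1/(-1925) = -1/1925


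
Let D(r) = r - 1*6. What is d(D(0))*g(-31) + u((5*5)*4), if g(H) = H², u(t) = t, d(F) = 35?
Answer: 33735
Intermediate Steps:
D(r) = -6 + r (D(r) = r - 6 = -6 + r)
d(D(0))*g(-31) + u((5*5)*4) = 35*(-31)² + (5*5)*4 = 35*961 + 25*4 = 33635 + 100 = 33735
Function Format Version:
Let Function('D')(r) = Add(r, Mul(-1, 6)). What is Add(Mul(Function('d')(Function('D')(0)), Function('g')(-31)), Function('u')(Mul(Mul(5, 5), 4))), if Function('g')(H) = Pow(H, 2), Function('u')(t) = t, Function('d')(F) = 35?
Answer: 33735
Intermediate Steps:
Function('D')(r) = Add(-6, r) (Function('D')(r) = Add(r, -6) = Add(-6, r))
Add(Mul(Function('d')(Function('D')(0)), Function('g')(-31)), Function('u')(Mul(Mul(5, 5), 4))) = Add(Mul(35, Pow(-31, 2)), Mul(Mul(5, 5), 4)) = Add(Mul(35, 961), Mul(25, 4)) = Add(33635, 100) = 33735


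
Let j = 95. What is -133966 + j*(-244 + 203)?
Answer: -137861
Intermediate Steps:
-133966 + j*(-244 + 203) = -133966 + 95*(-244 + 203) = -133966 + 95*(-41) = -133966 - 3895 = -137861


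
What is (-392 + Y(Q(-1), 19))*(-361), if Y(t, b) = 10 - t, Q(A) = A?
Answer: 137541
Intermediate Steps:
(-392 + Y(Q(-1), 19))*(-361) = (-392 + (10 - 1*(-1)))*(-361) = (-392 + (10 + 1))*(-361) = (-392 + 11)*(-361) = -381*(-361) = 137541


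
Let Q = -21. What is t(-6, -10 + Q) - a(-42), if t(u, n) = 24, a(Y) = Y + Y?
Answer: 108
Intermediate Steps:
a(Y) = 2*Y
t(-6, -10 + Q) - a(-42) = 24 - 2*(-42) = 24 - 1*(-84) = 24 + 84 = 108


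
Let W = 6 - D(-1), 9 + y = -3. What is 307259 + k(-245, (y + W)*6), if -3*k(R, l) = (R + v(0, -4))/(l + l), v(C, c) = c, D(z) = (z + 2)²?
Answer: 25809673/84 ≈ 3.0726e+5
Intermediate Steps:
y = -12 (y = -9 - 3 = -12)
D(z) = (2 + z)²
W = 5 (W = 6 - (2 - 1)² = 6 - 1*1² = 6 - 1*1 = 6 - 1 = 5)
k(R, l) = -(-4 + R)/(6*l) (k(R, l) = -(R - 4)/(3*(l + l)) = -(-4 + R)/(3*(2*l)) = -(-4 + R)*1/(2*l)/3 = -(-4 + R)/(6*l))
307259 + k(-245, (y + W)*6) = 307259 + (4 - 1*(-245))/(6*(((-12 + 5)*6))) = 307259 + (4 + 245)/(6*((-7*6))) = 307259 + (⅙)*249/(-42) = 307259 + (⅙)*(-1/42)*249 = 307259 - 83/84 = 25809673/84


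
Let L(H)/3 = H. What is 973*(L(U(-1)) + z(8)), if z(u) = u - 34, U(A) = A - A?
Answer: -25298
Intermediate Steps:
U(A) = 0
L(H) = 3*H
z(u) = -34 + u
973*(L(U(-1)) + z(8)) = 973*(3*0 + (-34 + 8)) = 973*(0 - 26) = 973*(-26) = -25298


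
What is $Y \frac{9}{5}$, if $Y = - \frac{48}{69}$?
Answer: $- \frac{144}{115} \approx -1.2522$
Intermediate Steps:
$Y = - \frac{16}{23}$ ($Y = \left(-48\right) \frac{1}{69} = - \frac{16}{23} \approx -0.69565$)
$Y \frac{9}{5} = - \frac{16 \cdot \frac{9}{5}}{23} = - \frac{16 \cdot 9 \cdot \frac{1}{5}}{23} = \left(- \frac{16}{23}\right) \frac{9}{5} = - \frac{144}{115}$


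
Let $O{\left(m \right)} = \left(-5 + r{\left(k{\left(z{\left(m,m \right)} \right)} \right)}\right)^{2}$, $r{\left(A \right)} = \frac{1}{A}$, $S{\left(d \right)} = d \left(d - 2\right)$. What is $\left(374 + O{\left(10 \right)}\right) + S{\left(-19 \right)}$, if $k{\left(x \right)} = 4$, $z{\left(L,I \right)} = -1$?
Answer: $\frac{12729}{16} \approx 795.56$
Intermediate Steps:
$S{\left(d \right)} = d \left(-2 + d\right)$
$O{\left(m \right)} = \frac{361}{16}$ ($O{\left(m \right)} = \left(-5 + \frac{1}{4}\right)^{2} = \left(- \frac{19}{4}\right)^{2} = \frac{361}{16}$)
$\left(374 + O{\left(10 \right)}\right) + S{\left(-19 \right)} = \left(374 + \frac{361}{16}\right) - 19 \left(-2 - 19\right) = \frac{6345}{16} - -399 = \frac{6345}{16} + 399 = \frac{12729}{16}$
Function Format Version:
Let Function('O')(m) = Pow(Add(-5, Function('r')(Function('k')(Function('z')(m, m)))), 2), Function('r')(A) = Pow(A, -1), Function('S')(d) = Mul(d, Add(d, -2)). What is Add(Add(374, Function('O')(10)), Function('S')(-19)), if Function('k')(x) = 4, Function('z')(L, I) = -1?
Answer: Rational(12729, 16) ≈ 795.56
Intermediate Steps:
Function('S')(d) = Mul(d, Add(-2, d))
Function('O')(m) = Rational(361, 16) (Function('O')(m) = Pow(Add(-5, Pow(4, -1)), 2) = Pow(Add(-5, Rational(1, 4)), 2) = Pow(Rational(-19, 4), 2) = Rational(361, 16))
Add(Add(374, Function('O')(10)), Function('S')(-19)) = Add(Add(374, Rational(361, 16)), Mul(-19, Add(-2, -19))) = Add(Rational(6345, 16), Mul(-19, -21)) = Add(Rational(6345, 16), 399) = Rational(12729, 16)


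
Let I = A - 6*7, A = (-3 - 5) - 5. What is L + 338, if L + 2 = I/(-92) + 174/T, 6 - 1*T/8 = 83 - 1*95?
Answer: 186469/552 ≈ 337.81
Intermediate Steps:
A = -13 (A = -8 - 5 = -13)
T = 144 (T = 48 - 8*(83 - 1*95) = 48 - 8*(83 - 95) = 48 - 8*(-12) = 48 + 96 = 144)
I = -55 (I = -13 - 6*7 = -13 - 42 = -55)
L = -107/552 (L = -2 + (-55/(-92) + 174/144) = -2 + (-55*(-1/92) + 174*(1/144)) = -2 + (55/92 + 29/24) = -2 + 997/552 = -107/552 ≈ -0.19384)
L + 338 = -107/552 + 338 = 186469/552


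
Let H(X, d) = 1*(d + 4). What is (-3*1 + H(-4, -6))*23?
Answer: -115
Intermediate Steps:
H(X, d) = 4 + d (H(X, d) = 1*(4 + d) = 4 + d)
(-3*1 + H(-4, -6))*23 = (-3*1 + (4 - 6))*23 = (-3 - 2)*23 = -5*23 = -115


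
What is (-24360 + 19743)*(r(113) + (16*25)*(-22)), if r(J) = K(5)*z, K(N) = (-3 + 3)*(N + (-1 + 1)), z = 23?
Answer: 40629600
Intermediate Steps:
K(N) = 0 (K(N) = 0*(N + 0) = 0*N = 0)
r(J) = 0 (r(J) = 0*23 = 0)
(-24360 + 19743)*(r(113) + (16*25)*(-22)) = (-24360 + 19743)*(0 + (16*25)*(-22)) = -4617*(0 + 400*(-22)) = -4617*(0 - 8800) = -4617*(-8800) = 40629600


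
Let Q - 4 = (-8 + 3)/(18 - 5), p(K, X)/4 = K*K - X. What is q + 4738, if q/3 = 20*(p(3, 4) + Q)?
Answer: 80014/13 ≈ 6154.9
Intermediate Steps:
p(K, X) = -4*X + 4*K**2 (p(K, X) = 4*(K*K - X) = 4*(K**2 - X) = -4*X + 4*K**2)
Q = 47/13 (Q = 4 + (-8 + 3)/(18 - 5) = 4 - 5/13 = 47/13 ≈ 3.6154)
q = 18420/13 (q = 3*(20*((-4*4 + 4*3**2) + 47/13)) = 3*(20*((-16 + 4*9) + 47/13)) = 3*(20*((-16 + 36) + 47/13)) = 3*(20*(20 + 47/13)) = 3*(20*(307/13)) = 3*(6140/13) = 18420/13 ≈ 1416.9)
q + 4738 = 18420/13 + 4738 = 80014/13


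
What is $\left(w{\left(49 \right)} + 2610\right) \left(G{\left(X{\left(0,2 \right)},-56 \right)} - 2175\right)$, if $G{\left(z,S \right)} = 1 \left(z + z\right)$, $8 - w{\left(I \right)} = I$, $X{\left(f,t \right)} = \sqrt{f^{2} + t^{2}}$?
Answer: $-5577299$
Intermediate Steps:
$w{\left(I \right)} = 8 - I$
$G{\left(z,S \right)} = 2 z$ ($G{\left(z,S \right)} = 1 \cdot 2 z = 2 z$)
$\left(w{\left(49 \right)} + 2610\right) \left(G{\left(X{\left(0,2 \right)},-56 \right)} - 2175\right) = \left(\left(8 - 49\right) + 2610\right) \left(2 \sqrt{0^{2} + 2^{2}} - 2175\right) = \left(\left(8 - 49\right) + 2610\right) \left(2 \sqrt{0 + 4} - 2175\right) = \left(-41 + 2610\right) \left(2 \sqrt{4} - 2175\right) = 2569 \left(2 \cdot 2 - 2175\right) = 2569 \left(4 - 2175\right) = 2569 \left(-2171\right) = -5577299$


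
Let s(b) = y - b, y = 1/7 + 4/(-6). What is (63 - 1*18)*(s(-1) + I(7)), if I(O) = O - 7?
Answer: 150/7 ≈ 21.429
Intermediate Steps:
I(O) = -7 + O
y = -11/21 (y = 1*(⅐) + 4*(-⅙) = ⅐ - ⅔ = -11/21 ≈ -0.52381)
s(b) = -11/21 - b
(63 - 1*18)*(s(-1) + I(7)) = (63 - 1*18)*((-11/21 - 1*(-1)) + (-7 + 7)) = (63 - 18)*((-11/21 + 1) + 0) = 45*(10/21 + 0) = 45*(10/21) = 150/7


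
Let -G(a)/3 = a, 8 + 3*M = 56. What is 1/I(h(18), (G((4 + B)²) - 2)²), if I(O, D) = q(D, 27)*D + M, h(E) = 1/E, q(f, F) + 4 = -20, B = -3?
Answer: -1/584 ≈ -0.0017123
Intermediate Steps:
M = 16 (M = -8/3 + (⅓)*56 = -8/3 + 56/3 = 16)
q(f, F) = -24 (q(f, F) = -4 - 20 = -24)
G(a) = -3*a
I(O, D) = 16 - 24*D (I(O, D) = -24*D + 16 = 16 - 24*D)
1/I(h(18), (G((4 + B)²) - 2)²) = 1/(16 - 24*(-3*(4 - 3)² - 2)²) = 1/(16 - 24*(-3*1² - 2)²) = 1/(16 - 24*(-3*1 - 2)²) = 1/(16 - 24*(-3 - 2)²) = 1/(16 - 24*(-5)²) = 1/(16 - 24*25) = 1/(16 - 600) = 1/(-584) = -1/584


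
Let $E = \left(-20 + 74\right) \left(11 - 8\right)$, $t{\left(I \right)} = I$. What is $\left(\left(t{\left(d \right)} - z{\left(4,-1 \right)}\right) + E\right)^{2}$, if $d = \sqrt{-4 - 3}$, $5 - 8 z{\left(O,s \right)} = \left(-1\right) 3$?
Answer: $\left(161 + i \sqrt{7}\right)^{2} \approx 25914.0 + 851.93 i$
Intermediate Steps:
$z{\left(O,s \right)} = 1$ ($z{\left(O,s \right)} = \frac{5}{8} - \frac{\left(-1\right) 3}{8} = \frac{5}{8} - - \frac{3}{8} = \frac{5}{8} + \frac{3}{8} = 1$)
$d = i \sqrt{7}$ ($d = \sqrt{-7} = i \sqrt{7} \approx 2.6458 i$)
$E = 162$ ($E = 54 \cdot 3 = 162$)
$\left(\left(t{\left(d \right)} - z{\left(4,-1 \right)}\right) + E\right)^{2} = \left(\left(i \sqrt{7} - 1\right) + 162\right)^{2} = \left(\left(-1 + i \sqrt{7}\right) + 162\right)^{2} = \left(161 + i \sqrt{7}\right)^{2}$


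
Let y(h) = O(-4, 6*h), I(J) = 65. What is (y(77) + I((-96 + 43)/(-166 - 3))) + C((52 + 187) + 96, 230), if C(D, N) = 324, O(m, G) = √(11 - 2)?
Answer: 392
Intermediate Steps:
O(m, G) = 3 (O(m, G) = √9 = 3)
y(h) = 3
(y(77) + I((-96 + 43)/(-166 - 3))) + C((52 + 187) + 96, 230) = (3 + 65) + 324 = 68 + 324 = 392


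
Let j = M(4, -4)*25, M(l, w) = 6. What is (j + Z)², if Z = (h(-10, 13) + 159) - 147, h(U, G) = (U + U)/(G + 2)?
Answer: 232324/9 ≈ 25814.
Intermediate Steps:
h(U, G) = 2*U/(2 + G) (h(U, G) = (2*U)/(2 + G) = 2*U/(2 + G))
Z = 32/3 (Z = (2*(-10)/(2 + 13) + 159) - 147 = (2*(-10)/15 + 159) - 147 = (2*(-10)*(1/15) + 159) - 147 = (-4/3 + 159) - 147 = 473/3 - 147 = 32/3 ≈ 10.667)
j = 150 (j = 6*25 = 150)
(j + Z)² = (150 + 32/3)² = (482/3)² = 232324/9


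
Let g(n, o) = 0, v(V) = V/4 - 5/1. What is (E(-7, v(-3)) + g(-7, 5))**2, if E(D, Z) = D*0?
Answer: 0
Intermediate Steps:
v(V) = -5 + V/4 (v(V) = V*(1/4) - 5*1 = V/4 - 5 = -5 + V/4)
E(D, Z) = 0
(E(-7, v(-3)) + g(-7, 5))**2 = (0 + 0)**2 = 0**2 = 0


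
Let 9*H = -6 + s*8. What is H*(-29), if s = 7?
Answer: -1450/9 ≈ -161.11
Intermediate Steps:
H = 50/9 (H = (-6 + 7*8)/9 = (-6 + 56)/9 = (⅑)*50 = 50/9 ≈ 5.5556)
H*(-29) = (50/9)*(-29) = -1450/9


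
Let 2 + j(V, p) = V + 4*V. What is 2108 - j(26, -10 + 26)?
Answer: 1980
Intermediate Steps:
j(V, p) = -2 + 5*V (j(V, p) = -2 + (V + 4*V) = -2 + 5*V)
2108 - j(26, -10 + 26) = 2108 - (-2 + 5*26) = 2108 - (-2 + 130) = 2108 - 1*128 = 2108 - 128 = 1980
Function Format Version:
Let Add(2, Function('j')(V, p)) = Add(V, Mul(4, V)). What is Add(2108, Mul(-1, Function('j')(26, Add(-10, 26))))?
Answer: 1980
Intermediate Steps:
Function('j')(V, p) = Add(-2, Mul(5, V)) (Function('j')(V, p) = Add(-2, Add(V, Mul(4, V))) = Add(-2, Mul(5, V)))
Add(2108, Mul(-1, Function('j')(26, Add(-10, 26)))) = Add(2108, Mul(-1, Add(-2, Mul(5, 26)))) = Add(2108, Mul(-1, Add(-2, 130))) = Add(2108, Mul(-1, 128)) = Add(2108, -128) = 1980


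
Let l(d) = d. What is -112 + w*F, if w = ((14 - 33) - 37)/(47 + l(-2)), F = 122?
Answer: -11872/45 ≈ -263.82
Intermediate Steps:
w = -56/45 (w = ((14 - 33) - 37)/(47 - 2) = (-19 - 37)/45 = -56*1/45 = -56/45 ≈ -1.2444)
-112 + w*F = -112 - 56/45*122 = -112 - 6832/45 = -11872/45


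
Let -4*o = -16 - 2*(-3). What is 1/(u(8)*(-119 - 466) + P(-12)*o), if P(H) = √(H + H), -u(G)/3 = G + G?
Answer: 936/26282885 - I*√6/157697310 ≈ 3.5613e-5 - 1.5533e-8*I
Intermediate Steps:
u(G) = -6*G (u(G) = -3*(G + G) = -6*G)
o = 5/2 (o = -(-16 - 2*(-3))/4 = -(-16 + 6)/4 = -¼*(-10) = 5/2 ≈ 2.5000)
P(H) = √2*√H (P(H) = √(2*H) = √2*√H)
1/(u(8)*(-119 - 466) + P(-12)*o) = 1/((-6*8)*(-119 - 466) + (√2*√(-12))*(5/2)) = 1/(-48*(-585) + (√2*(2*I*√3))*(5/2)) = 1/(28080 + (2*I*√6)*(5/2)) = 1/(28080 + 5*I*√6)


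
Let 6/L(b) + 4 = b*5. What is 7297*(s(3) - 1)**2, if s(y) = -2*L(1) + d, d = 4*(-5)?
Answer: 7946433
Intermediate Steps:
L(b) = 6/(-4 + 5*b) (L(b) = 6/(-4 + b*5) = 6/(-4 + 5*b))
d = -20
s(y) = -32 (s(y) = -12/(-4 + 5*1) - 20 = -12/(-4 + 5) - 20 = -12/1 - 20 = -12 - 20 = -32)
7297*(s(3) - 1)**2 = 7297*(-32 - 1)**2 = 7297*(-33)**2 = 7297*1089 = 7946433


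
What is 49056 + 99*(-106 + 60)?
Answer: 44502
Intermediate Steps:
49056 + 99*(-106 + 60) = 49056 + 99*(-46) = 49056 - 4554 = 44502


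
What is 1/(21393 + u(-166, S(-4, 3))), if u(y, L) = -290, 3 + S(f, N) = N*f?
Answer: 1/21103 ≈ 4.7387e-5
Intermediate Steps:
S(f, N) = -3 + N*f
1/(21393 + u(-166, S(-4, 3))) = 1/(21393 - 290) = 1/21103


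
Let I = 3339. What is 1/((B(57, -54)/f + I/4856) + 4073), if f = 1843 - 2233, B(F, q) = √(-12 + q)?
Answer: 1217567495484600/4959989612258944123 + 766373920*I*√66/4959989612258944123 ≈ 0.00024548 + 1.2553e-9*I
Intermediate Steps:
f = -390
1/((B(57, -54)/f + I/4856) + 4073) = 1/((√(-12 - 54)/(-390) + 3339/4856) + 4073) = 1/((√(-66)*(-1/390) + 3339*(1/4856)) + 4073) = 1/(((I*√66)*(-1/390) + 3339/4856) + 4073) = 1/((-I*√66/390 + 3339/4856) + 4073) = 1/((3339/4856 - I*√66/390) + 4073) = 1/(19781827/4856 - I*√66/390)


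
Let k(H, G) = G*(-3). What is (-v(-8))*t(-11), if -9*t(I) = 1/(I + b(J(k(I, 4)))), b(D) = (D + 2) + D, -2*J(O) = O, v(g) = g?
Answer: -8/27 ≈ -0.29630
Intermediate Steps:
k(H, G) = -3*G
J(O) = -O/2
b(D) = 2 + 2*D (b(D) = (2 + D) + D = 2 + 2*D)
t(I) = -1/(9*(14 + I)) (t(I) = -1/(9*(I + (2 + 2*(-(-3)*4/2)))) = -1/(9*(I + (2 + 2*(-½*(-12))))) = -1/(9*(I + (2 + 2*6))) = -1/(9*(I + (2 + 12))) = -1/(9*(I + 14)) = -1/(9*(14 + I)))
(-v(-8))*t(-11) = (-1*(-8))*(-1/(126 + 9*(-11))) = 8*(-1/(126 - 99)) = 8*(-1/27) = -8/27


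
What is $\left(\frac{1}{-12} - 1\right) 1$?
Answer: $- \frac{13}{12} \approx -1.0833$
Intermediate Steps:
$\left(\frac{1}{-12} - 1\right) 1 = \left(- \frac{1}{12} - 1\right) 1 = \left(- \frac{13}{12}\right) 1 = - \frac{13}{12}$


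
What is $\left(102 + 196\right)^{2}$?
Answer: $88804$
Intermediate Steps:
$\left(102 + 196\right)^{2} = 298^{2} = 88804$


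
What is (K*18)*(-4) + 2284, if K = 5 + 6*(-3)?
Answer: 3220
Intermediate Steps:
K = -13 (K = 5 - 18 = -13)
(K*18)*(-4) + 2284 = -13*18*(-4) + 2284 = -234*(-4) + 2284 = 936 + 2284 = 3220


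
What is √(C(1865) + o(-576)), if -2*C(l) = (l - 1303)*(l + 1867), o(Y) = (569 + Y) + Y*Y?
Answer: I*√716923 ≈ 846.71*I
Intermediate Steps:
o(Y) = 569 + Y + Y² (o(Y) = (569 + Y) + Y² = 569 + Y + Y²)
C(l) = -(-1303 + l)*(1867 + l)/2 (C(l) = -(l - 1303)*(l + 1867)/2 = -(-1303 + l)*(1867 + l)/2)
√(C(1865) + o(-576)) = √((2432701/2 - 282*1865 - ½*1865²) + (569 - 576 + (-576)²)) = √((2432701/2 - 525930 - ½*3478225) + (569 - 576 + 331776)) = √((2432701/2 - 525930 - 3478225/2) + 331769) = √(-1048692 + 331769) = √(-716923) = I*√716923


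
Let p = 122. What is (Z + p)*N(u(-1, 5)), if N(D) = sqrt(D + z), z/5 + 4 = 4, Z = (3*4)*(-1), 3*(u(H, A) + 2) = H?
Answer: 110*I*sqrt(21)/3 ≈ 168.03*I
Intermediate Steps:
u(H, A) = -2 + H/3
Z = -12 (Z = 12*(-1) = -12)
z = 0 (z = -20 + 5*4 = -20 + 20 = 0)
N(D) = sqrt(D) (N(D) = sqrt(D + 0) = sqrt(D))
(Z + p)*N(u(-1, 5)) = (-12 + 122)*sqrt(-2 + (1/3)*(-1)) = 110*sqrt(-2 - 1/3) = 110*sqrt(-7/3) = 110*(I*sqrt(21)/3) = 110*I*sqrt(21)/3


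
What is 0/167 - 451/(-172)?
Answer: 451/172 ≈ 2.6221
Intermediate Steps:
0/167 - 451/(-172) = 0*(1/167) - 451*(-1/172) = 0 + 451/172 = 451/172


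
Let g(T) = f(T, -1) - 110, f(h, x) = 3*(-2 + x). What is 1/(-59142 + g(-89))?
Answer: -1/59261 ≈ -1.6875e-5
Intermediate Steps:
f(h, x) = -6 + 3*x
g(T) = -119 (g(T) = (-6 + 3*(-1)) - 110 = (-6 - 3) - 110 = -9 - 110 = -119)
1/(-59142 + g(-89)) = 1/(-59142 - 119) = 1/(-59261) = -1/59261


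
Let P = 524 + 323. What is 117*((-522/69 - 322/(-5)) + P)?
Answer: 12161097/115 ≈ 1.0575e+5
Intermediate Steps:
P = 847
117*((-522/69 - 322/(-5)) + P) = 117*((-522/69 - 322/(-5)) + 847) = 117*((-522*1/69 - 322*(-1/5)) + 847) = 117*((-174/23 + 322/5) + 847) = 117*(6536/115 + 847) = 117*(103941/115) = 12161097/115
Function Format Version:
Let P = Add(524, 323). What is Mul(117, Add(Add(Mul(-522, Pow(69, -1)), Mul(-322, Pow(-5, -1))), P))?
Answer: Rational(12161097, 115) ≈ 1.0575e+5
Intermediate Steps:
P = 847
Mul(117, Add(Add(Mul(-522, Pow(69, -1)), Mul(-322, Pow(-5, -1))), P)) = Mul(117, Add(Add(Mul(-522, Pow(69, -1)), Mul(-322, Pow(-5, -1))), 847)) = Mul(117, Add(Add(Mul(-522, Rational(1, 69)), Mul(-322, Rational(-1, 5))), 847)) = Mul(117, Add(Add(Rational(-174, 23), Rational(322, 5)), 847)) = Mul(117, Add(Rational(6536, 115), 847)) = Mul(117, Rational(103941, 115)) = Rational(12161097, 115)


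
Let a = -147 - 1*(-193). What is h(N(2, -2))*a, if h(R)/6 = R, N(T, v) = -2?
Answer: -552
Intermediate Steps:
a = 46 (a = -147 + 193 = 46)
h(R) = 6*R
h(N(2, -2))*a = (6*(-2))*46 = -12*46 = -552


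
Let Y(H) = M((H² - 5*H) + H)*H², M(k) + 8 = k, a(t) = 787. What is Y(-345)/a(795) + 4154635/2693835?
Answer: 7720668031583024/424009629 ≈ 1.8209e+7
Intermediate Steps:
M(k) = -8 + k
Y(H) = H²*(-8 + H² - 4*H) (Y(H) = (-8 + ((H² - 5*H) + H))*H² = (-8 + (H² - 4*H))*H² = (-8 + H² - 4*H)*H² = H²*(-8 + H² - 4*H))
Y(-345)/a(795) + 4154635/2693835 = ((-345)²*(-8 - 345*(-4 - 345)))/787 + 4154635/2693835 = (119025*(-8 - 345*(-349)))*(1/787) + 4154635*(1/2693835) = (119025*(-8 + 120405))*(1/787) + 830927/538767 = (119025*120397)*(1/787) + 830927/538767 = 14330252925*(1/787) + 830927/538767 = 14330252925/787 + 830927/538767 = 7720668031583024/424009629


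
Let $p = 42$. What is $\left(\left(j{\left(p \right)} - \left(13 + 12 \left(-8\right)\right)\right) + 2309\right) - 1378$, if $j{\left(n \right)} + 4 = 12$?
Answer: $1022$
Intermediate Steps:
$j{\left(n \right)} = 8$ ($j{\left(n \right)} = -4 + 12 = 8$)
$\left(\left(j{\left(p \right)} - \left(13 + 12 \left(-8\right)\right)\right) + 2309\right) - 1378 = \left(\left(8 - \left(13 + 12 \left(-8\right)\right)\right) + 2309\right) - 1378 = \left(\left(8 - \left(13 - 96\right)\right) + 2309\right) - 1378 = \left(\left(8 - -83\right) + 2309\right) - 1378 = \left(\left(8 + 83\right) + 2309\right) - 1378 = \left(91 + 2309\right) - 1378 = 2400 - 1378 = 1022$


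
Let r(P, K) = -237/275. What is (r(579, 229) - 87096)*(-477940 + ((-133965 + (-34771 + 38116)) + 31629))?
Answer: 13818441886047/275 ≈ 5.0249e+10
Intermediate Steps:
r(P, K) = -237/275 (r(P, K) = -237*1/275 = -237/275)
(r(579, 229) - 87096)*(-477940 + ((-133965 + (-34771 + 38116)) + 31629)) = (-237/275 - 87096)*(-477940 + ((-133965 + (-34771 + 38116)) + 31629)) = -23951637*(-477940 + ((-133965 + 3345) + 31629))/275 = -23951637*(-477940 + (-130620 + 31629))/275 = -23951637*(-477940 - 98991)/275 = -23951637/275*(-576931) = 13818441886047/275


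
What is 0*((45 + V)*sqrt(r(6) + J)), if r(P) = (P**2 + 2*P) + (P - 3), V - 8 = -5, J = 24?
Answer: 0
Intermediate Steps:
V = 3 (V = 8 - 5 = 3)
r(P) = -3 + P**2 + 3*P (r(P) = (P**2 + 2*P) + (-3 + P) = -3 + P**2 + 3*P)
0*((45 + V)*sqrt(r(6) + J)) = 0*((45 + 3)*sqrt((-3 + 6**2 + 3*6) + 24)) = 0*(48*sqrt((-3 + 36 + 18) + 24)) = 0*(48*sqrt(51 + 24)) = 0*(48*sqrt(75)) = 0*(48*(5*sqrt(3))) = 0*(240*sqrt(3)) = 0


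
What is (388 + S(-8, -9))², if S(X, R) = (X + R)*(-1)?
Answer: 164025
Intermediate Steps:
S(X, R) = -R - X (S(X, R) = (R + X)*(-1) = -R - X)
(388 + S(-8, -9))² = (388 + (-1*(-9) - 1*(-8)))² = (388 + (9 + 8))² = (388 + 17)² = 405² = 164025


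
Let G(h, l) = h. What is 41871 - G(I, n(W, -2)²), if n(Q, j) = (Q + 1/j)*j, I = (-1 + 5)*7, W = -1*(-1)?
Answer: 41843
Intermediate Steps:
W = 1
I = 28 (I = 4*7 = 28)
n(Q, j) = j*(Q + 1/j)
41871 - G(I, n(W, -2)²) = 41871 - 1*28 = 41871 - 28 = 41843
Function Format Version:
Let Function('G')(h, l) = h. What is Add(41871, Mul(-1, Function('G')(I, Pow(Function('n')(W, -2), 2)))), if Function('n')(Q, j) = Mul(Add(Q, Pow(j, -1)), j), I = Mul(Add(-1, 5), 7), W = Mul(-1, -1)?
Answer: 41843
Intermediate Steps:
W = 1
I = 28 (I = Mul(4, 7) = 28)
Function('n')(Q, j) = Mul(j, Add(Q, Pow(j, -1)))
Add(41871, Mul(-1, Function('G')(I, Pow(Function('n')(W, -2), 2)))) = Add(41871, Mul(-1, 28)) = Add(41871, -28) = 41843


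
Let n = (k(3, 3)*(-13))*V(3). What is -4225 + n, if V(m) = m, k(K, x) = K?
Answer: -4342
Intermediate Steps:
n = -117 (n = (3*(-13))*3 = -39*3 = -117)
-4225 + n = -4225 - 117 = -4342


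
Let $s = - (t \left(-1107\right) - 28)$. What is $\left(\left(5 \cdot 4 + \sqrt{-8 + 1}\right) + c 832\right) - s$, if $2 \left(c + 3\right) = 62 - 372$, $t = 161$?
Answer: $-309691 + i \sqrt{7} \approx -3.0969 \cdot 10^{5} + 2.6458 i$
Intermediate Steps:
$c = -158$ ($c = -3 + \frac{62 - 372}{2} = -3 + \frac{1}{2} \left(-310\right) = -3 - 155 = -158$)
$s = 178255$ ($s = - (161 \left(-1107\right) - 28) = - (-178227 - 28) = \left(-1\right) \left(-178255\right) = 178255$)
$\left(\left(5 \cdot 4 + \sqrt{-8 + 1}\right) + c 832\right) - s = \left(\left(5 \cdot 4 + \sqrt{-8 + 1}\right) - 131456\right) - 178255 = \left(\left(20 + \sqrt{-7}\right) - 131456\right) - 178255 = \left(\left(20 + i \sqrt{7}\right) - 131456\right) - 178255 = \left(-131436 + i \sqrt{7}\right) - 178255 = -309691 + i \sqrt{7}$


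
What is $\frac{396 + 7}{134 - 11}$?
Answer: $\frac{403}{123} \approx 3.2764$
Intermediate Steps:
$\frac{396 + 7}{134 - 11} = \frac{403}{123}$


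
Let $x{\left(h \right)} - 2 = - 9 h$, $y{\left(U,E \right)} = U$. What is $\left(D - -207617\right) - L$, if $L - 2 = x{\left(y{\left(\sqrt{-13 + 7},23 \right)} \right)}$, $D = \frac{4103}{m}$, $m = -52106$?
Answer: $\frac{10817878875}{52106} + 9 i \sqrt{6} \approx 2.0761 \cdot 10^{5} + 22.045 i$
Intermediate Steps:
$D = - \frac{4103}{52106}$ ($D = \frac{4103}{-52106} = 4103 \left(- \frac{1}{52106}\right) = - \frac{4103}{52106} \approx -0.078743$)
$x{\left(h \right)} = 2 - 9 h$
$L = 4 - 9 i \sqrt{6}$ ($L = 2 + \left(2 - 9 \sqrt{-13 + 7}\right) = 2 + \left(2 - 9 \sqrt{-6}\right) = 2 + \left(2 - 9 i \sqrt{6}\right) = 4 - 9 i \sqrt{6} \approx 4.0 - 22.045 i$)
$\left(D - -207617\right) - L = \left(- \frac{4103}{52106} - -207617\right) - \left(4 - 9 i \sqrt{6}\right) = \left(- \frac{4103}{52106} + 207617\right) - \left(4 - 9 i \sqrt{6}\right) = \frac{10818087299}{52106} - \left(4 - 9 i \sqrt{6}\right) = \frac{10817878875}{52106} + 9 i \sqrt{6}$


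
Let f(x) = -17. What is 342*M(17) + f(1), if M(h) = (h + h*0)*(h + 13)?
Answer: 174403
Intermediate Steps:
M(h) = h*(13 + h) (M(h) = (h + 0)*(13 + h) = h*(13 + h))
342*M(17) + f(1) = 342*(17*(13 + 17)) - 17 = 342*(17*30) - 17 = 342*510 - 17 = 174420 - 17 = 174403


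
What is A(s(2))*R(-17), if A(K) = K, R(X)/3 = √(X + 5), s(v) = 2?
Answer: 12*I*√3 ≈ 20.785*I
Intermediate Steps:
R(X) = 3*√(5 + X) (R(X) = 3*√(X + 5) = 3*√(5 + X))
A(s(2))*R(-17) = 2*(3*√(5 - 17)) = 2*(3*√(-12)) = 2*(3*(2*I*√3)) = 2*(6*I*√3) = 12*I*√3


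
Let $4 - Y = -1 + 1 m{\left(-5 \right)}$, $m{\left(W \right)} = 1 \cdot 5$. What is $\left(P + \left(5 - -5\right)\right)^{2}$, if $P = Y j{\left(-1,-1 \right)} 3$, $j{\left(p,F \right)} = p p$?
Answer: $100$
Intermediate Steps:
$m{\left(W \right)} = 5$
$j{\left(p,F \right)} = p^{2}$
$Y = 0$ ($Y = 4 - \left(-1 + 1 \cdot 5\right) = 4 - \left(-1 + 5\right) = 4 - 4 = 0$)
$P = 0$ ($P = 0 \left(-1\right)^{2} \cdot 3 = 0 \cdot 1 \cdot 3 = 0 \cdot 3 = 0$)
$\left(P + \left(5 - -5\right)\right)^{2} = \left(0 + \left(5 - -5\right)\right)^{2} = \left(0 + \left(5 + 5\right)\right)^{2} = \left(0 + 10\right)^{2} = 10^{2} = 100$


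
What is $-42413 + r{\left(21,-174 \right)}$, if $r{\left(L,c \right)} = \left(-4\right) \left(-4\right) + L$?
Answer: $-42376$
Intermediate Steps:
$r{\left(L,c \right)} = 16 + L$
$-42413 + r{\left(21,-174 \right)} = -42413 + \left(16 + 21\right) = -42413 + 37 = -42376$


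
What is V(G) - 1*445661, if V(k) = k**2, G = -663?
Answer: -6092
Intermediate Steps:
V(G) - 1*445661 = (-663)**2 - 1*445661 = 439569 - 445661 = -6092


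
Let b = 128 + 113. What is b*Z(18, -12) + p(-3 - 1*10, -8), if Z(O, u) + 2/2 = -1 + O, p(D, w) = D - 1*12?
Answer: 3831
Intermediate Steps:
p(D, w) = -12 + D (p(D, w) = D - 12 = -12 + D)
Z(O, u) = -2 + O (Z(O, u) = -1 + (-1 + O) = -2 + O)
b = 241
b*Z(18, -12) + p(-3 - 1*10, -8) = 241*(-2 + 18) + (-12 + (-3 - 1*10)) = 241*16 + (-12 + (-3 - 10)) = 3856 + (-12 - 13) = 3856 - 25 = 3831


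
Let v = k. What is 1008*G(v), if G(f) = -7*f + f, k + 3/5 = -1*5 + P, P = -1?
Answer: 199584/5 ≈ 39917.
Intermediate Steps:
k = -33/5 (k = -⅗ + (-1*5 - 1) = -⅗ + (-5 - 1) = -⅗ - 6 = -33/5 ≈ -6.6000)
v = -33/5 ≈ -6.6000
G(f) = -6*f
1008*G(v) = 1008*(-6*(-33/5)) = 1008*(198/5) = 199584/5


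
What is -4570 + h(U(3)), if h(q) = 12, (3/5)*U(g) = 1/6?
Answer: -4558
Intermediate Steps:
U(g) = 5/18 (U(g) = (5/3)/6 = (5/3)*(1/6) = 5/18)
-4570 + h(U(3)) = -4570 + 12 = -4558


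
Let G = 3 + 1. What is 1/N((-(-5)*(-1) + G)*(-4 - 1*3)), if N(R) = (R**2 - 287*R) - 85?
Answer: -1/2045 ≈ -0.00048900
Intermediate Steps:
G = 4
N(R) = -85 + R**2 - 287*R
1/N((-(-5)*(-1) + G)*(-4 - 1*3)) = 1/(-85 + ((-(-5)*(-1) + 4)*(-4 - 1*3))**2 - 287*(-(-5)*(-1) + 4)*(-4 - 1*3)) = 1/(-85 + ((-5*1 + 4)*(-4 - 3))**2 - 287*(-5*1 + 4)*(-4 - 3)) = 1/(-85 + ((-5 + 4)*(-7))**2 - 287*(-5 + 4)*(-7)) = 1/(-85 + (-1*(-7))**2 - (-287)*(-7)) = 1/(-85 + 7**2 - 287*7) = 1/(-85 + 49 - 2009) = 1/(-2045) = -1/2045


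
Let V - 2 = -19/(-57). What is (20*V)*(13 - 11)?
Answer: 280/3 ≈ 93.333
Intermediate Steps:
V = 7/3 (V = 2 - 19/(-57) = 2 - 19*(-1/57) = 2 + ⅓ = 7/3 ≈ 2.3333)
(20*V)*(13 - 11) = (20*(7/3))*(13 - 11) = (140/3)*2 = 280/3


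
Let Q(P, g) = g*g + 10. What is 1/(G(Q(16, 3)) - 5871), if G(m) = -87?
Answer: -1/5958 ≈ -0.00016784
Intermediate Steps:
Q(P, g) = 10 + g**2 (Q(P, g) = g**2 + 10 = 10 + g**2)
1/(G(Q(16, 3)) - 5871) = 1/(-87 - 5871) = 1/(-5958) = -1/5958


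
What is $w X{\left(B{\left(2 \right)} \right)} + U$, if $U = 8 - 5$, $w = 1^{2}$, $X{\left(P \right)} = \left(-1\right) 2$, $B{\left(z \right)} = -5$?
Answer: $1$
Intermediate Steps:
$X{\left(P \right)} = -2$
$w = 1$
$U = 3$ ($U = 8 - 5 = 3$)
$w X{\left(B{\left(2 \right)} \right)} + U = 1 \left(-2\right) + 3 = -2 + 3 = 1$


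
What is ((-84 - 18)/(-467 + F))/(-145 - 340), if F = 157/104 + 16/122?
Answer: -647088/1431835915 ≈ -0.00045193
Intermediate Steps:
F = 10409/6344 (F = 157*(1/104) + 16*(1/122) = 157/104 + 8/61 = 10409/6344 ≈ 1.6408)
((-84 - 18)/(-467 + F))/(-145 - 340) = ((-84 - 18)/(-467 + 10409/6344))/(-145 - 340) = -102/(-2952239/6344)/(-485) = -102*(-6344/2952239)*(-1/485) = (647088/2952239)*(-1/485) = -647088/1431835915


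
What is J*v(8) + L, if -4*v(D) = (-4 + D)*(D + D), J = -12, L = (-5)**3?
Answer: 67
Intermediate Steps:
L = -125
v(D) = -D*(-4 + D)/2 (v(D) = -(-4 + D)*(D + D)/4 = -(-4 + D)*2*D/4 = -D*(-4 + D)/2)
J*v(8) + L = -6*8*(4 - 1*8) - 125 = -6*8*(4 - 8) - 125 = -6*8*(-4) - 125 = -12*(-16) - 125 = 192 - 125 = 67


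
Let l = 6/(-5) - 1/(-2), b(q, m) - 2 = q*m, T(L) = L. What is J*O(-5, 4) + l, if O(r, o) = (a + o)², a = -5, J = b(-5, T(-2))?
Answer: 113/10 ≈ 11.300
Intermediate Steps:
b(q, m) = 2 + m*q (b(q, m) = 2 + q*m = 2 + m*q)
l = -7/10 (l = 6*(-⅕) - 1*(-½) = -6/5 + ½ = -7/10 ≈ -0.70000)
J = 12 (J = 2 - 2*(-5) = 2 + 10 = 12)
O(r, o) = (-5 + o)²
J*O(-5, 4) + l = 12*(-5 + 4)² - 7/10 = 12*(-1)² - 7/10 = 12*1 - 7/10 = 12 - 7/10 = 113/10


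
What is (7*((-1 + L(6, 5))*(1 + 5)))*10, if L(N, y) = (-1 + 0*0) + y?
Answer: 1260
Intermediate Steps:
L(N, y) = -1 + y (L(N, y) = (-1 + 0) + y = -1 + y)
(7*((-1 + L(6, 5))*(1 + 5)))*10 = (7*((-1 + (-1 + 5))*(1 + 5)))*10 = (7*((-1 + 4)*6))*10 = (7*(3*6))*10 = (7*18)*10 = 126*10 = 1260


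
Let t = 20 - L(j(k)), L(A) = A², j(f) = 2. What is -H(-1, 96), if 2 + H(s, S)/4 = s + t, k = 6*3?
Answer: -52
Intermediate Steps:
k = 18
t = 16 (t = 20 - 1*2² = 20 - 1*4 = 20 - 4 = 16)
H(s, S) = 56 + 4*s (H(s, S) = -8 + 4*(s + 16) = -8 + 4*(16 + s) = -8 + (64 + 4*s) = 56 + 4*s)
-H(-1, 96) = -(56 + 4*(-1)) = -(56 - 4) = -1*52 = -52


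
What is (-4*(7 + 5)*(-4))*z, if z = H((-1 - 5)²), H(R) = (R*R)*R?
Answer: 8957952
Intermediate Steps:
H(R) = R³ (H(R) = R²*R = R³)
z = 46656 (z = ((-1 - 5)²)³ = ((-6)²)³ = 36³ = 46656)
(-4*(7 + 5)*(-4))*z = (-4*(7 + 5)*(-4))*46656 = (-4*12*(-4))*46656 = -48*(-4)*46656 = 192*46656 = 8957952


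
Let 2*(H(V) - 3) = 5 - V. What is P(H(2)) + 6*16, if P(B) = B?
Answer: 201/2 ≈ 100.50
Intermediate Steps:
H(V) = 11/2 - V/2 (H(V) = 3 + (5 - V)/2 = 3 + (5/2 - V/2) = 11/2 - V/2)
P(H(2)) + 6*16 = (11/2 - ½*2) + 6*16 = (11/2 - 1) + 96 = 9/2 + 96 = 201/2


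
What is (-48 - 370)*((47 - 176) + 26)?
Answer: 43054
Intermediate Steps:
(-48 - 370)*((47 - 176) + 26) = -418*(-129 + 26) = -418*(-103) = 43054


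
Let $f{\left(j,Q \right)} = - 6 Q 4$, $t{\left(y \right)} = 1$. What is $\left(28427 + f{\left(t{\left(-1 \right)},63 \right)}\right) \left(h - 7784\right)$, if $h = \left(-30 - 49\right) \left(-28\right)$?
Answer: $-149970380$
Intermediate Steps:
$f{\left(j,Q \right)} = - 24 Q$
$h = 2212$ ($h = \left(-79\right) \left(-28\right) = 2212$)
$\left(28427 + f{\left(t{\left(-1 \right)},63 \right)}\right) \left(h - 7784\right) = \left(28427 - 1512\right) \left(2212 - 7784\right) = \left(28427 - 1512\right) \left(-5572\right) = 26915 \left(-5572\right) = -149970380$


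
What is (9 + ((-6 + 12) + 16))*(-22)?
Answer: -682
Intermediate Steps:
(9 + ((-6 + 12) + 16))*(-22) = (9 + (6 + 16))*(-22) = (9 + 22)*(-22) = 31*(-22) = -682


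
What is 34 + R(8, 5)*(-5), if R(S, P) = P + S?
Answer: -31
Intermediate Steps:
34 + R(8, 5)*(-5) = 34 + (5 + 8)*(-5) = 34 + 13*(-5) = 34 - 65 = -31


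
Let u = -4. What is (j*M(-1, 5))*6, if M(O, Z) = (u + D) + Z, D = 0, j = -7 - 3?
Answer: -60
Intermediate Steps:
j = -10
M(O, Z) = -4 + Z (M(O, Z) = (-4 + 0) + Z = -4 + Z)
(j*M(-1, 5))*6 = -10*(-4 + 5)*6 = -10*1*6 = -10*6 = -60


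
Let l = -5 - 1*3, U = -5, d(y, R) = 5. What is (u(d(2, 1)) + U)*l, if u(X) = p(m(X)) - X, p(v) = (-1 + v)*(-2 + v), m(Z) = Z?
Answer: -16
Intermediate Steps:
l = -8 (l = -5 - 3 = -8)
u(X) = 2 + X² - 4*X (u(X) = (2 + X² - 3*X) - X = 2 + X² - 4*X)
(u(d(2, 1)) + U)*l = ((2 + 5² - 4*5) - 5)*(-8) = ((2 + 25 - 20) - 5)*(-8) = (7 - 5)*(-8) = 2*(-8) = -16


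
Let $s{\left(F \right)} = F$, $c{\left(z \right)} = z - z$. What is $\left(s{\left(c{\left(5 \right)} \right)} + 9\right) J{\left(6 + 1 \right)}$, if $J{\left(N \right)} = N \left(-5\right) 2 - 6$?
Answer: $-684$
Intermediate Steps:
$c{\left(z \right)} = 0$
$J{\left(N \right)} = -6 - 10 N$ ($J{\left(N \right)} = - 5 N 2 - 6 = - 10 N - 6 = -6 - 10 N$)
$\left(s{\left(c{\left(5 \right)} \right)} + 9\right) J{\left(6 + 1 \right)} = \left(0 + 9\right) \left(-6 - 10 \left(6 + 1\right)\right) = 9 \left(-6 - 70\right) = 9 \left(-76\right) = -684$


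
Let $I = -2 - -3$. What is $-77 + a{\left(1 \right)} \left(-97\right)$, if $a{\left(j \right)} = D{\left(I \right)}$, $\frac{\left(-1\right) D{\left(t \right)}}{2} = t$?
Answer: $117$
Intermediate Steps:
$I = 1$ ($I = -2 + 3 = 1$)
$D{\left(t \right)} = - 2 t$
$a{\left(j \right)} = -2$ ($a{\left(j \right)} = \left(-2\right) 1 = -2$)
$-77 + a{\left(1 \right)} \left(-97\right) = -77 - -194 = -77 + 194 = 117$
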